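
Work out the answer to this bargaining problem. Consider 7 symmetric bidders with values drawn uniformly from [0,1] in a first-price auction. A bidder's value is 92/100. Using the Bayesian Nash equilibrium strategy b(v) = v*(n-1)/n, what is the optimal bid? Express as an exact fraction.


Step 1: The symmetric BNE bidding function is b(v) = v * (n-1) / n
Step 2: Substitute v = 23/25 and n = 7
Step 3: b = 23/25 * 6/7
Step 4: b = 138/175

138/175


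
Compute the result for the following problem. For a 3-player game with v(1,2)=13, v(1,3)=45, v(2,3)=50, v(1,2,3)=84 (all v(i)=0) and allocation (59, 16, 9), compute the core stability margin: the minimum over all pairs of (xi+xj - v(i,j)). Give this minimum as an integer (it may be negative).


Step 1: Slack for coalition (1,2): x1+x2 - v12 = 75 - 13 = 62
Step 2: Slack for coalition (1,3): x1+x3 - v13 = 68 - 45 = 23
Step 3: Slack for coalition (2,3): x2+x3 - v23 = 25 - 50 = -25
Step 4: Minimum slack = min(62, 23, -25) = -25, attained by (2,3); coalition (2,3) can block (slack < 0), so the allocation is not in the core

-25


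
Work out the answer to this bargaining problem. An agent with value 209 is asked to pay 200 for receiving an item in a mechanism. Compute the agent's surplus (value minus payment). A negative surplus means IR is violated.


Step 1: Surplus = value - payment = 209 - 200 = 9
Step 2: IR is satisfied (surplus >= 0)

9


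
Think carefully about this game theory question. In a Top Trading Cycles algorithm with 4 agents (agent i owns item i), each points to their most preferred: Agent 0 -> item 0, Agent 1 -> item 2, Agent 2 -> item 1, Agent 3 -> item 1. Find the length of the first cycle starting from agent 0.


Step 1: Trace the pointer graph from agent 0: 0 -> 0
Step 2: A cycle is detected when we revisit agent 0
Step 3: The cycle is: 0 -> 0
Step 4: Cycle length = 1

1


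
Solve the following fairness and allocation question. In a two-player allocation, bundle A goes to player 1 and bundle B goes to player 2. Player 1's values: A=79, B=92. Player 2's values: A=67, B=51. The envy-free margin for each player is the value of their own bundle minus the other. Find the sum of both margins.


Step 1: Player 1's margin = v1(A) - v1(B) = 79 - 92 = -13
Step 2: Player 2's margin = v2(B) - v2(A) = 51 - 67 = -16
Step 3: Total margin = -13 + -16 = -29

-29


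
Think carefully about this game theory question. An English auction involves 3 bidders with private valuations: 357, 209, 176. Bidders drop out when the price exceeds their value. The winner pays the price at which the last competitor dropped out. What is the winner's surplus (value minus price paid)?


Step 1: Identify the highest value: 357
Step 2: Identify the second-highest value: 209
Step 3: The final price = second-highest value = 209
Step 4: Surplus = 357 - 209 = 148

148


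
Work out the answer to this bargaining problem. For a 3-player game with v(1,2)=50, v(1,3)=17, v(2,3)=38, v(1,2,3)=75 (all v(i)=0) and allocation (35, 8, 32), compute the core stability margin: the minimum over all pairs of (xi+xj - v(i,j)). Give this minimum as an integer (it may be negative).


Step 1: Slack for coalition (1,2): x1+x2 - v12 = 43 - 50 = -7
Step 2: Slack for coalition (1,3): x1+x3 - v13 = 67 - 17 = 50
Step 3: Slack for coalition (2,3): x2+x3 - v23 = 40 - 38 = 2
Step 4: Minimum slack = min(-7, 50, 2) = -7, attained by (1,2); coalition (1,2) can block (slack < 0), so the allocation is not in the core

-7


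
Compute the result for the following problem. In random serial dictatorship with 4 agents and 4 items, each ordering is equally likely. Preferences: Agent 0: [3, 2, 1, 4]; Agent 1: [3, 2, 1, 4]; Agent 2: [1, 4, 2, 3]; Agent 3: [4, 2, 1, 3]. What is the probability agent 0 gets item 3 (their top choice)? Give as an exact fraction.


Step 1: Agent 0 wants item 3
Step 2: There are 24 possible orderings of agents
Step 3: In 12 orderings, agent 0 gets item 3
Step 4: Probability = 12/24 = 1/2

1/2


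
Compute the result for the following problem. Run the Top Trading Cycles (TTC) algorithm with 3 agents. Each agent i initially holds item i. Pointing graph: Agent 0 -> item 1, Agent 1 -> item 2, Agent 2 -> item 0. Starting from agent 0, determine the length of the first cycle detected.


Step 1: Trace the pointer graph from agent 0: 0 -> 1 -> 2 -> 0
Step 2: A cycle is detected when we revisit agent 0
Step 3: The cycle is: 0 -> 1 -> 2 -> 0
Step 4: Cycle length = 3

3


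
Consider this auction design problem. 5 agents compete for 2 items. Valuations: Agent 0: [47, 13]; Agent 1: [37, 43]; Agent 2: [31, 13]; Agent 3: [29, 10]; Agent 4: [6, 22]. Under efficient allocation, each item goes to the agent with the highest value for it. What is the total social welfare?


Step 1: For each item, find the maximum value among all agents.
Step 2: Item 0 -> Agent 0 (value 47)
Step 3: Item 1 -> Agent 1 (value 43)
Step 4: Total welfare = 47 + 43 = 90

90


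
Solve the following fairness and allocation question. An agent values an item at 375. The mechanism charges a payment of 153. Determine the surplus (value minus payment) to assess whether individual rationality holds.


Step 1: Surplus = value - payment = 375 - 153 = 222
Step 2: IR is satisfied (surplus >= 0)

222


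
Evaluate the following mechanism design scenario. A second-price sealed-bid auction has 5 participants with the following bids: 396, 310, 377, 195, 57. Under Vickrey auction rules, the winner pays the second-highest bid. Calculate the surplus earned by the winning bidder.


Step 1: Sort bids in descending order: 396, 377, 310, 195, 57
Step 2: The winning bid is the highest: 396
Step 3: The payment equals the second-highest bid: 377
Step 4: Surplus = winner's bid - payment = 396 - 377 = 19

19


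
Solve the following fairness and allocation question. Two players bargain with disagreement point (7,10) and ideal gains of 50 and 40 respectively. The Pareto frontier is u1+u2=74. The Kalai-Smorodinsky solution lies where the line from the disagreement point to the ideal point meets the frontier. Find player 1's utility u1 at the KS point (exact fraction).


Step 1: At the KS point, (u1-d1)/r1 = (u2-d2)/r2 = t and u1+u2 = 74
Step 2: u1 = d1 + r1*t and u2 = d2 + r2*t, so (d1 + r1*t) + (d2 + r2*t) = 74
Step 3: t = (74 - 7 - 10)/(50 + 40) = 57/90 = 19/30
Step 4: u1 = d1 + r1*t = 7 + 50 * 19/30 = 116/3
Step 5: (Check: u2 = d2 + r2*t = 106/3; u1+u2 = 116/3 + 106/3 = 74, on the frontier.)

116/3


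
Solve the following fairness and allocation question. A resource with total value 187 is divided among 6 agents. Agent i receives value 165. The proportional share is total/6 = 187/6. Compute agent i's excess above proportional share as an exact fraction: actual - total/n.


Step 1: Proportional share = 187/6
Step 2: Agent's actual allocation = 165
Step 3: Excess = 165 - 187/6 = 803/6

803/6


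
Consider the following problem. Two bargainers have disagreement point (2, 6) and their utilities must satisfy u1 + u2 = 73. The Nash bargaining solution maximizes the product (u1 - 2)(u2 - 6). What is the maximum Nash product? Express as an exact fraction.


Step 1: The Nash solution splits surplus symmetrically above the disagreement point
Step 2: u1 = (total + d1 - d2)/2 = (73 + 2 - 6)/2 = 69/2
Step 3: u2 = (total - d1 + d2)/2 = (73 - 2 + 6)/2 = 77/2
Step 4: Nash product = (69/2 - 2) * (77/2 - 6)
Step 5: = 65/2 * 65/2 = 4225/4

4225/4


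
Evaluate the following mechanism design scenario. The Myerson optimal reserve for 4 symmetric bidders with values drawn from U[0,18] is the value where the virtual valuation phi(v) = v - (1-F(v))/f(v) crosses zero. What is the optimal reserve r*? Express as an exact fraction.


Step 1: For U[0,18], F(v) = v/18 and f(v) = 1/18
Step 2: phi(v) = v - (1 - v/18)/(1/18) = v - (18 - v) = 2v - 18
Step 3: Set phi(r*) = 0: 2r* - 18 = 0
Step 4: r* = 18/2 = 9 (the number of bidders n = 4 does not enter)

9


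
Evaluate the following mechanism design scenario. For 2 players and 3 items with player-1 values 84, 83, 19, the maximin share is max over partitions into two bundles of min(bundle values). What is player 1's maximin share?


Step 1: Item values = 84, 83, 19
Step 2: Enumerate all 2-bundle partitions and take the smaller bundle:
  Partition 1: {84} vs {83,19} -> bundles 84, 102; min = 84
  Partition 2: {83} vs {84,19} -> bundles 83, 103; min = 83
  Partition 3: {19} vs {84,83} -> bundles 19, 167; min = 19
Step 3: MMS = max(84, 83, 19) = 84

84


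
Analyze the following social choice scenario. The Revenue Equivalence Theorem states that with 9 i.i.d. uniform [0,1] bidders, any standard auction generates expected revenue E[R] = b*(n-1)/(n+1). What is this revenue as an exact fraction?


Step 1: By Revenue Equivalence, expected revenue = b*(n-1)/(n+1)
Step 2: Substituting n = 9, b = 1
Step 3: Revenue = 1*(9-1)/(9+1) = 1*8/10
Step 4: Revenue = 8/10 = 4/5

4/5


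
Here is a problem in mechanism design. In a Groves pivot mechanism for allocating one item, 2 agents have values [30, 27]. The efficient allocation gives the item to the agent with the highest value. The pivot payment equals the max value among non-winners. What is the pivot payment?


Step 1: The efficient winner is agent 0 with value 30
Step 2: Other agents' values: [27]
Step 3: Pivot payment = max(others) = 27
Step 4: The winner pays 27

27


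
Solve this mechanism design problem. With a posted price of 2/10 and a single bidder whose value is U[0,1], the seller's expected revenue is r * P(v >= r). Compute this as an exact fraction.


Step 1: Posted price r = 1/5, value support [0,1]
Step 2: P(v >= r) = (1 - 1/5)/1 = 4/5
Step 3: Expected revenue = r * P(v >= r) = 1/5 * 4/5
Step 4: Revenue = 4/25

4/25


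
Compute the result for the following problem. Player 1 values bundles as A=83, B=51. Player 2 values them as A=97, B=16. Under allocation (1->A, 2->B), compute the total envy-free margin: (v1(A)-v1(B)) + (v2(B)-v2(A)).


Step 1: Player 1's margin = v1(A) - v1(B) = 83 - 51 = 32
Step 2: Player 2's margin = v2(B) - v2(A) = 16 - 97 = -81
Step 3: Total margin = 32 + -81 = -49

-49


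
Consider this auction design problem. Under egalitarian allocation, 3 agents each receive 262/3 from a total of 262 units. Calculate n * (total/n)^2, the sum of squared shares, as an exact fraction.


Step 1: Each agent's share = 262/3
Step 2: Square of each share = (262/3)^2 = 68644/9
Step 3: Sum of squares = 3 * 68644/9 = 68644/3

68644/3


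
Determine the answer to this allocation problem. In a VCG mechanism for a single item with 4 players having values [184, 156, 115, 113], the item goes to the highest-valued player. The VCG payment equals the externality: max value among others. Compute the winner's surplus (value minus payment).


Step 1: The winner is the agent with the highest value: agent 0 with value 184
Step 2: Values of other agents: [156, 115, 113]
Step 3: VCG payment = max of others' values = 156
Step 4: Surplus = 184 - 156 = 28

28


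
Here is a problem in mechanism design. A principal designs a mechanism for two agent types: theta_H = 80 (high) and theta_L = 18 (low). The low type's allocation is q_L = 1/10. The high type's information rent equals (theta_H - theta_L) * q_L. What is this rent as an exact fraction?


Step 1: theta_H - theta_L = 80 - 18 = 62
Step 2: Information rent = (theta_H - theta_L) * q_L
Step 3: = 62 * 1/10
Step 4: = 31/5

31/5


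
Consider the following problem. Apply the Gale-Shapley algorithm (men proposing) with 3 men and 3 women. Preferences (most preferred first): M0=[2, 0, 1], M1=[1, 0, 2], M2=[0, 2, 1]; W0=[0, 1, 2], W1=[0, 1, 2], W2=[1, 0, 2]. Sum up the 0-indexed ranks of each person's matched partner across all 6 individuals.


Step 1: Run Gale-Shapley (men propose, women hold best offer):
  M0 proposes to W2; she accepts
  M1 proposes to W1; she accepts
  M2 proposes to W0; she accepts
Step 2: Final matching: W0-M2, W1-M1, W2-M0
Step 3: 0-indexed ranks (man's rank of his match, then woman's): 0 + 2 + 0 + 1 + 0 + 1
Step 4: Total rank sum = 4

4


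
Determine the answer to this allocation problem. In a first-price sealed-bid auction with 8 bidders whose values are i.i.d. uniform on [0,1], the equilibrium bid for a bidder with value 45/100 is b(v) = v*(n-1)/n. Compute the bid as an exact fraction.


Step 1: The symmetric BNE bidding function is b(v) = v * (n-1) / n
Step 2: Substitute v = 9/20 and n = 8
Step 3: b = 9/20 * 7/8
Step 4: b = 63/160

63/160


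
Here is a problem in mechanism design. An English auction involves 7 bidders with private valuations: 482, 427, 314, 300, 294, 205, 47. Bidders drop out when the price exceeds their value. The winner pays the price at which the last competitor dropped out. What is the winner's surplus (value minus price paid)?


Step 1: Identify the highest value: 482
Step 2: Identify the second-highest value: 427
Step 3: The final price = second-highest value = 427
Step 4: Surplus = 482 - 427 = 55

55


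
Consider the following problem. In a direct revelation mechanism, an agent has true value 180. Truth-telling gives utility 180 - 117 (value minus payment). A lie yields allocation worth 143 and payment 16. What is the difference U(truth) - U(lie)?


Step 1: U(truth) = value - payment = 180 - 117 = 63
Step 2: U(lie) = allocation - payment = 143 - 16 = 127
Step 3: IC gap = 63 - 127 = -64

-64


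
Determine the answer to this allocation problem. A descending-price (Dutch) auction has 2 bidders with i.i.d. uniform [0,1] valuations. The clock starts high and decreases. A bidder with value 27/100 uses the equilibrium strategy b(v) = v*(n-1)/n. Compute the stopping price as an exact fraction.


Step 1: Dutch auctions are strategically equivalent to first-price auctions
Step 2: The equilibrium bid is b(v) = v*(n-1)/n
Step 3: b = 27/100 * 1/2
Step 4: b = 27/200

27/200


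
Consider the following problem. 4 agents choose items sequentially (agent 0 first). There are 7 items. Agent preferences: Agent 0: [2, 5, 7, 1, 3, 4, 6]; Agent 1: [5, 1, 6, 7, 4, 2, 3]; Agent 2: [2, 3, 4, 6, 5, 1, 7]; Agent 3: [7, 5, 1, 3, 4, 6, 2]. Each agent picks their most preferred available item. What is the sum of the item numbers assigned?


Step 1: Agent 0 picks item 2
Step 2: Agent 1 picks item 5
Step 3: Agent 2 picks item 3
Step 4: Agent 3 picks item 7
Step 5: Sum = 2 + 5 + 3 + 7 = 17

17


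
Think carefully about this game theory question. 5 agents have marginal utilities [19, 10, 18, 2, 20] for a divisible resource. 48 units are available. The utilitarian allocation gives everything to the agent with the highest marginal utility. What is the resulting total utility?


Step 1: The marginal utilities are [19, 10, 18, 2, 20]
Step 2: The highest marginal utility is 20
Step 3: All 48 units go to that agent
Step 4: Total utility = 20 * 48 = 960

960


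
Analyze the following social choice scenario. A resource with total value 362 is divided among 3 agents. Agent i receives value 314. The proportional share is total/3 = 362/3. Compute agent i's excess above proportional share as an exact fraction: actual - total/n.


Step 1: Proportional share = 362/3
Step 2: Agent's actual allocation = 314
Step 3: Excess = 314 - 362/3 = 580/3

580/3


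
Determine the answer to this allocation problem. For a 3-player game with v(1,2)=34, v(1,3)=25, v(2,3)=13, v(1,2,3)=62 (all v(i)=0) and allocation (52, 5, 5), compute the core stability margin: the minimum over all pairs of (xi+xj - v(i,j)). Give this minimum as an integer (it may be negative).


Step 1: Slack for coalition (1,2): x1+x2 - v12 = 57 - 34 = 23
Step 2: Slack for coalition (1,3): x1+x3 - v13 = 57 - 25 = 32
Step 3: Slack for coalition (2,3): x2+x3 - v23 = 10 - 13 = -3
Step 4: Minimum slack = min(23, 32, -3) = -3, attained by (2,3); coalition (2,3) can block (slack < 0), so the allocation is not in the core

-3


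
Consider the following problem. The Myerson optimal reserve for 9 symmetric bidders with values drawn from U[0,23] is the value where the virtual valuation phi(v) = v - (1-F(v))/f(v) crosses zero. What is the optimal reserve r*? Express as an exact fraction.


Step 1: For U[0,23], F(v) = v/23 and f(v) = 1/23
Step 2: phi(v) = v - (1 - v/23)/(1/23) = v - (23 - v) = 2v - 23
Step 3: Set phi(r*) = 0: 2r* - 23 = 0
Step 4: r* = 23/2 (the number of bidders n = 9 does not enter)

23/2


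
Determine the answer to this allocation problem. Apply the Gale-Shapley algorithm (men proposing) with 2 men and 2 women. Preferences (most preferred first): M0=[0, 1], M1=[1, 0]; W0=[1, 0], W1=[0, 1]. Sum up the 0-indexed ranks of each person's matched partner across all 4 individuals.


Step 1: Run Gale-Shapley (men propose, women hold best offer):
  M0 proposes to W0; she accepts
  M1 proposes to W1; she accepts
Step 2: Final matching: W0-M0, W1-M1
Step 3: 0-indexed ranks (man's rank of his match, then woman's): 0 + 1 + 0 + 1
Step 4: Total rank sum = 2

2


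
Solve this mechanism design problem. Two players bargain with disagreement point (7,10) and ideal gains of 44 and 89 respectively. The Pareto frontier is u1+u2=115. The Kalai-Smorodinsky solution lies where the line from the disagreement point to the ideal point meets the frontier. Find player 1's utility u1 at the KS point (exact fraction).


Step 1: At the KS point, (u1-d1)/r1 = (u2-d2)/r2 = t and u1+u2 = 115
Step 2: u1 = d1 + r1*t and u2 = d2 + r2*t, so (d1 + r1*t) + (d2 + r2*t) = 115
Step 3: t = (115 - 7 - 10)/(44 + 89) = 98/133 = 14/19
Step 4: u1 = d1 + r1*t = 7 + 44 * 14/19 = 749/19
Step 5: (Check: u2 = d2 + r2*t = 1436/19; u1+u2 = 749/19 + 1436/19 = 115, on the frontier.)

749/19


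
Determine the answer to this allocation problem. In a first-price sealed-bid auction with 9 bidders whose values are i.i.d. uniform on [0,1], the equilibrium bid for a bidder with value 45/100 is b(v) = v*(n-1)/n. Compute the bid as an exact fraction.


Step 1: The symmetric BNE bidding function is b(v) = v * (n-1) / n
Step 2: Substitute v = 9/20 and n = 9
Step 3: b = 9/20 * 8/9
Step 4: b = 2/5

2/5


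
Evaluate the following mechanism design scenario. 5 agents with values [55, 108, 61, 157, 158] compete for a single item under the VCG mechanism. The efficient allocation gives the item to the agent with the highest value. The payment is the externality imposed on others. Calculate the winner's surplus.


Step 1: The winner is the agent with the highest value: agent 4 with value 158
Step 2: Values of other agents: [55, 108, 61, 157]
Step 3: VCG payment = max of others' values = 157
Step 4: Surplus = 158 - 157 = 1

1


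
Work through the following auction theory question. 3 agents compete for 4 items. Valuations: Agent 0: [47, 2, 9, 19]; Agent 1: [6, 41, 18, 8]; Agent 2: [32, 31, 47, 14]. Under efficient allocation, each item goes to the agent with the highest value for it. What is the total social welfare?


Step 1: For each item, find the maximum value among all agents.
Step 2: Item 0 -> Agent 0 (value 47)
Step 3: Item 1 -> Agent 1 (value 41)
Step 4: Item 2 -> Agent 2 (value 47)
Step 5: Item 3 -> Agent 0 (value 19)
Step 6: Total welfare = 47 + 41 + 47 + 19 = 154

154


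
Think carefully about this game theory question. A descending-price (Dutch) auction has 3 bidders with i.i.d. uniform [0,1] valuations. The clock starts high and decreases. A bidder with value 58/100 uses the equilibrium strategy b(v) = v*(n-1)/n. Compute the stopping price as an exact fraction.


Step 1: Dutch auctions are strategically equivalent to first-price auctions
Step 2: The equilibrium bid is b(v) = v*(n-1)/n
Step 3: b = 29/50 * 2/3
Step 4: b = 29/75

29/75


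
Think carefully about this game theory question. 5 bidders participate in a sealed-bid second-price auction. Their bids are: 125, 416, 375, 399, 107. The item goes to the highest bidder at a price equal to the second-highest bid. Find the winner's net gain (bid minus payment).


Step 1: Sort bids in descending order: 416, 399, 375, 125, 107
Step 2: The winning bid is the highest: 416
Step 3: The payment equals the second-highest bid: 399
Step 4: Surplus = winner's bid - payment = 416 - 399 = 17

17


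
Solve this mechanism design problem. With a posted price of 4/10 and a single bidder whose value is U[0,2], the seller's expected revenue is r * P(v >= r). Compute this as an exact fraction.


Step 1: Posted price r = 2/5, value support [0,2]
Step 2: P(v >= r) = (2 - 2/5)/2 = 4/5
Step 3: Expected revenue = r * P(v >= r) = 2/5 * 4/5
Step 4: Revenue = 8/25

8/25


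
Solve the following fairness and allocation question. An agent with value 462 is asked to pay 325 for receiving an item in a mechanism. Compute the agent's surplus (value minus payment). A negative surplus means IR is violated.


Step 1: Surplus = value - payment = 462 - 325 = 137
Step 2: IR is satisfied (surplus >= 0)

137


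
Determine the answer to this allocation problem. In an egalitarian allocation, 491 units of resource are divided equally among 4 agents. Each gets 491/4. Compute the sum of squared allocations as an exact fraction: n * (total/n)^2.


Step 1: Each agent's share = 491/4
Step 2: Square of each share = (491/4)^2 = 241081/16
Step 3: Sum of squares = 4 * 241081/16 = 241081/4

241081/4


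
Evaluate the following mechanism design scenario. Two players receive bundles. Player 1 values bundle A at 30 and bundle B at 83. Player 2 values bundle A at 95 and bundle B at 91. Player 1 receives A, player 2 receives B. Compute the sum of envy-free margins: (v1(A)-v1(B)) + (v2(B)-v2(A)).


Step 1: Player 1's margin = v1(A) - v1(B) = 30 - 83 = -53
Step 2: Player 2's margin = v2(B) - v2(A) = 91 - 95 = -4
Step 3: Total margin = -53 + -4 = -57

-57


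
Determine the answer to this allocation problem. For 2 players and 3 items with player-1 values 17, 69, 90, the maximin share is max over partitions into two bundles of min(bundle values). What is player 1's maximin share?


Step 1: Item values = 17, 69, 90
Step 2: Enumerate all 2-bundle partitions and take the smaller bundle:
  Partition 1: {17} vs {69,90} -> bundles 17, 159; min = 17
  Partition 2: {69} vs {17,90} -> bundles 69, 107; min = 69
  Partition 3: {90} vs {17,69} -> bundles 90, 86; min = 86
Step 3: MMS = max(17, 69, 86) = 86

86


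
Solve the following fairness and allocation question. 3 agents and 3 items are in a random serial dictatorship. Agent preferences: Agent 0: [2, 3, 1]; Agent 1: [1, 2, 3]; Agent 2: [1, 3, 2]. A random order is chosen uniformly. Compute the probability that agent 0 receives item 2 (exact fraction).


Step 1: Agent 0 wants item 2
Step 2: There are 6 possible orderings of agents
Step 3: In 5 orderings, agent 0 gets item 2
Step 4: Probability = 5/6

5/6


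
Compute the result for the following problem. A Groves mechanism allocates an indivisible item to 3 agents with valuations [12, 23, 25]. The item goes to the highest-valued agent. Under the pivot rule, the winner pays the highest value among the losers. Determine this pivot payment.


Step 1: The efficient winner is agent 2 with value 25
Step 2: Other agents' values: [12, 23]
Step 3: Pivot payment = max(others) = 23
Step 4: The winner pays 23

23


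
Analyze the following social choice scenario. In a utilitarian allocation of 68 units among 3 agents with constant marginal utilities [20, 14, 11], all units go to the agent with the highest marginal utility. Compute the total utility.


Step 1: The marginal utilities are [20, 14, 11]
Step 2: The highest marginal utility is 20
Step 3: All 68 units go to that agent
Step 4: Total utility = 20 * 68 = 1360

1360


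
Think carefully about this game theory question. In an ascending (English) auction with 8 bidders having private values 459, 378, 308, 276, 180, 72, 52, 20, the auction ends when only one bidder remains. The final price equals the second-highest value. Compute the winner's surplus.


Step 1: Identify the highest value: 459
Step 2: Identify the second-highest value: 378
Step 3: The final price = second-highest value = 378
Step 4: Surplus = 459 - 378 = 81

81


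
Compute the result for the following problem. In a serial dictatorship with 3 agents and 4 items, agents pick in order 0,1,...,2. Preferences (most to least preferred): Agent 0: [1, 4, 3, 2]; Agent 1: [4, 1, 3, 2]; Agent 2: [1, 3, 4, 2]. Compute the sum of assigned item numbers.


Step 1: Agent 0 picks item 1
Step 2: Agent 1 picks item 4
Step 3: Agent 2 picks item 3
Step 4: Sum = 1 + 4 + 3 = 8

8


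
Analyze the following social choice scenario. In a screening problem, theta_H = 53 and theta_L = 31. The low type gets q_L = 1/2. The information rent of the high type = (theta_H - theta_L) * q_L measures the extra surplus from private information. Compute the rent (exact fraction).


Step 1: theta_H - theta_L = 53 - 31 = 22
Step 2: Information rent = (theta_H - theta_L) * q_L
Step 3: = 22 * 1/2
Step 4: = 11

11


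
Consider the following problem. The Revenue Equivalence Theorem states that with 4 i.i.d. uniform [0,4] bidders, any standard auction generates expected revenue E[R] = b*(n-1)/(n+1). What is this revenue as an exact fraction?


Step 1: By Revenue Equivalence, expected revenue = b*(n-1)/(n+1)
Step 2: Substituting n = 4, b = 4
Step 3: Revenue = 4*(4-1)/(4+1) = 4*3/5
Step 4: Revenue = 12/5

12/5


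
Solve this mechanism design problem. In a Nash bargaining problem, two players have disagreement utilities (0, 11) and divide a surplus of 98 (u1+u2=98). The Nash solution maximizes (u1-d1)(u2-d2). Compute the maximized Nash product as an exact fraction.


Step 1: The Nash solution splits surplus symmetrically above the disagreement point
Step 2: u1 = (total + d1 - d2)/2 = (98 + 0 - 11)/2 = 87/2
Step 3: u2 = (total - d1 + d2)/2 = (98 - 0 + 11)/2 = 109/2
Step 4: Nash product = (87/2 - 0) * (109/2 - 11)
Step 5: = 87/2 * 87/2 = 7569/4

7569/4


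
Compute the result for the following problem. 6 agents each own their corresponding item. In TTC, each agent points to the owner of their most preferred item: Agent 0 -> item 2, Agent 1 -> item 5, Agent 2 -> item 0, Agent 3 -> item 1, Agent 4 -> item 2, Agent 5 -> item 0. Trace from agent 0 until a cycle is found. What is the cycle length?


Step 1: Trace the pointer graph from agent 0: 0 -> 2 -> 0
Step 2: A cycle is detected when we revisit agent 0
Step 3: The cycle is: 0 -> 2 -> 0
Step 4: Cycle length = 2

2


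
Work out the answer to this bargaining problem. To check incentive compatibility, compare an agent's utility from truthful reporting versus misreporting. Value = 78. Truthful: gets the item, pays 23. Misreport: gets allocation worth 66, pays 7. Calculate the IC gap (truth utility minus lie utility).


Step 1: U(truth) = value - payment = 78 - 23 = 55
Step 2: U(lie) = allocation - payment = 66 - 7 = 59
Step 3: IC gap = 55 - 59 = -4

-4


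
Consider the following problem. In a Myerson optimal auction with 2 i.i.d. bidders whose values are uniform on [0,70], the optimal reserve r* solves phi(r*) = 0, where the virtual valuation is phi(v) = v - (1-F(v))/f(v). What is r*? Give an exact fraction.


Step 1: For U[0,70], F(v) = v/70 and f(v) = 1/70
Step 2: phi(v) = v - (1 - v/70)/(1/70) = v - (70 - v) = 2v - 70
Step 3: Set phi(r*) = 0: 2r* - 70 = 0
Step 4: r* = 70/2 = 35 (the number of bidders n = 2 does not enter)

35


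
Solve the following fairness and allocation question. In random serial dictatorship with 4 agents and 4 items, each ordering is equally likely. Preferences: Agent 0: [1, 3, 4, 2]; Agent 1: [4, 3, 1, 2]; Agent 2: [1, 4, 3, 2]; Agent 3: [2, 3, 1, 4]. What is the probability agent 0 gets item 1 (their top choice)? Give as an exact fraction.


Step 1: Agent 0 wants item 1
Step 2: There are 24 possible orderings of agents
Step 3: In 12 orderings, agent 0 gets item 1
Step 4: Probability = 12/24 = 1/2

1/2


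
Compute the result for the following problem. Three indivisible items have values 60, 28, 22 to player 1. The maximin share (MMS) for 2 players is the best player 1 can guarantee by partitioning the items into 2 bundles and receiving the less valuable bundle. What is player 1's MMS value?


Step 1: Item values = 60, 28, 22
Step 2: Enumerate all 2-bundle partitions and take the smaller bundle:
  Partition 1: {60} vs {28,22} -> bundles 60, 50; min = 50
  Partition 2: {28} vs {60,22} -> bundles 28, 82; min = 28
  Partition 3: {22} vs {60,28} -> bundles 22, 88; min = 22
Step 3: MMS = max(50, 28, 22) = 50

50


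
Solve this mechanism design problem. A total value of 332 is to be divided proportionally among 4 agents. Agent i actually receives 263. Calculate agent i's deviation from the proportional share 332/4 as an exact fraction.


Step 1: Proportional share = 332/4 = 83
Step 2: Agent's actual allocation = 263
Step 3: Excess = 263 - 83 = 180

180


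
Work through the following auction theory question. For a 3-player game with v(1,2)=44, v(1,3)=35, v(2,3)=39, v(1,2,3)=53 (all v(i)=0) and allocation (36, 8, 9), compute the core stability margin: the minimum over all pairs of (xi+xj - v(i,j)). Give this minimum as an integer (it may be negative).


Step 1: Slack for coalition (1,2): x1+x2 - v12 = 44 - 44 = 0
Step 2: Slack for coalition (1,3): x1+x3 - v13 = 45 - 35 = 10
Step 3: Slack for coalition (2,3): x2+x3 - v23 = 17 - 39 = -22
Step 4: Minimum slack = min(0, 10, -22) = -22, attained by (2,3); coalition (2,3) can block (slack < 0), so the allocation is not in the core

-22


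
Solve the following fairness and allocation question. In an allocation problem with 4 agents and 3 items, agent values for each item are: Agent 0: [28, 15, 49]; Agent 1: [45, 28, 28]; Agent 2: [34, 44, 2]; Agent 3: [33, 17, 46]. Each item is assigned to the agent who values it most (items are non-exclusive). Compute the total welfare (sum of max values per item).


Step 1: For each item, find the maximum value among all agents.
Step 2: Item 0 -> Agent 1 (value 45)
Step 3: Item 1 -> Agent 2 (value 44)
Step 4: Item 2 -> Agent 0 (value 49)
Step 5: Total welfare = 45 + 44 + 49 = 138

138


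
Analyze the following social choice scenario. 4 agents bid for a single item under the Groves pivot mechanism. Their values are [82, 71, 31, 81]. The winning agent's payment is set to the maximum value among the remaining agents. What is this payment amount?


Step 1: The efficient winner is agent 0 with value 82
Step 2: Other agents' values: [71, 31, 81]
Step 3: Pivot payment = max(others) = 81
Step 4: The winner pays 81

81


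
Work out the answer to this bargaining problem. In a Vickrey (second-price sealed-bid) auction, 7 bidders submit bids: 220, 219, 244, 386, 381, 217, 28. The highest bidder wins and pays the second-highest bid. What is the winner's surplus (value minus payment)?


Step 1: Sort bids in descending order: 386, 381, 244, 220, 219, 217, 28
Step 2: The winning bid is the highest: 386
Step 3: The payment equals the second-highest bid: 381
Step 4: Surplus = winner's bid - payment = 386 - 381 = 5

5


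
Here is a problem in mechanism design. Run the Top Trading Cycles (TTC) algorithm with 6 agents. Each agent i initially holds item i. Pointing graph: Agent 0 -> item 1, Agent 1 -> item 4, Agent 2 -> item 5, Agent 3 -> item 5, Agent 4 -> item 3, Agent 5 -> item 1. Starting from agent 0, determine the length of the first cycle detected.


Step 1: Trace the pointer graph from agent 0: 0 -> 1 -> 4 -> 3 -> 5 -> 1
Step 2: A cycle is detected when we revisit agent 1
Step 3: The cycle is: 1 -> 4 -> 3 -> 5 -> 1
Step 4: Cycle length = 4

4


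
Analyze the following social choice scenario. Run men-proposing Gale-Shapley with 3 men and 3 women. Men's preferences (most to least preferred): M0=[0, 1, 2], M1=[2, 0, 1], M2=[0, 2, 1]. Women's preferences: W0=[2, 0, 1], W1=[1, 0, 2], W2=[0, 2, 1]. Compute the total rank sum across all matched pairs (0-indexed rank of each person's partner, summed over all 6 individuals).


Step 1: Run Gale-Shapley (men propose, women hold best offer):
  M0 proposes to W0; she accepts
  M1 proposes to W2; she accepts
  M2 proposes to W0; she switches from M0
  M0 proposes to W1; she accepts
Step 2: Final matching: W0-M2, W1-M0, W2-M1
Step 3: 0-indexed ranks (man's rank of his match, then woman's): 0 + 0 + 1 + 1 + 0 + 2
Step 4: Total rank sum = 4

4


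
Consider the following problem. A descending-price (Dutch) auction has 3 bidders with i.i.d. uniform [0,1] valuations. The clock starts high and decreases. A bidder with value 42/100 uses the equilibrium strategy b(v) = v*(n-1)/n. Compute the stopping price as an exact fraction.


Step 1: Dutch auctions are strategically equivalent to first-price auctions
Step 2: The equilibrium bid is b(v) = v*(n-1)/n
Step 3: b = 21/50 * 2/3
Step 4: b = 7/25

7/25


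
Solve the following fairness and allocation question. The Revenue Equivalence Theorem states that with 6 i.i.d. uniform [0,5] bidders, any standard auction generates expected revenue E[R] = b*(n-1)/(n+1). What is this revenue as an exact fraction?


Step 1: By Revenue Equivalence, expected revenue = b*(n-1)/(n+1)
Step 2: Substituting n = 6, b = 5
Step 3: Revenue = 5*(6-1)/(6+1) = 5*5/7
Step 4: Revenue = 25/7

25/7


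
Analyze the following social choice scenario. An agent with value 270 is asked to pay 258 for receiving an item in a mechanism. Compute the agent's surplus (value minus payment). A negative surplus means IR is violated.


Step 1: Surplus = value - payment = 270 - 258 = 12
Step 2: IR is satisfied (surplus >= 0)

12


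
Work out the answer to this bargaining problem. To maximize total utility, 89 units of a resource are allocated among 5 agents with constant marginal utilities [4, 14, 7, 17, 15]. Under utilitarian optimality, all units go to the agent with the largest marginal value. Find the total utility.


Step 1: The marginal utilities are [4, 14, 7, 17, 15]
Step 2: The highest marginal utility is 17
Step 3: All 89 units go to that agent
Step 4: Total utility = 17 * 89 = 1513

1513


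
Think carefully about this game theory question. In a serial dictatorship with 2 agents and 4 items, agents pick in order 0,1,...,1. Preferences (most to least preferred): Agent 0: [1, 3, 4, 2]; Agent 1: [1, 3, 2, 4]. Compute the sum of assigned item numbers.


Step 1: Agent 0 picks item 1
Step 2: Agent 1 picks item 3
Step 3: Sum = 1 + 3 = 4

4


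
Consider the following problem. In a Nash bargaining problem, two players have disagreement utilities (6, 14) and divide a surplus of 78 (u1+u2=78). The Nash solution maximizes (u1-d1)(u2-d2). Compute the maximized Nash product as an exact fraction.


Step 1: The Nash solution splits surplus symmetrically above the disagreement point
Step 2: u1 = (total + d1 - d2)/2 = (78 + 6 - 14)/2 = 35
Step 3: u2 = (total - d1 + d2)/2 = (78 - 6 + 14)/2 = 43
Step 4: Nash product = (35 - 6) * (43 - 14)
Step 5: = 29 * 29 = 841

841


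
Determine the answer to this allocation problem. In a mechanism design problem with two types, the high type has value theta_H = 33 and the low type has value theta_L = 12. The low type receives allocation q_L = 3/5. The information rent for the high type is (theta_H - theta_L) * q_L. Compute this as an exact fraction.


Step 1: theta_H - theta_L = 33 - 12 = 21
Step 2: Information rent = (theta_H - theta_L) * q_L
Step 3: = 21 * 3/5
Step 4: = 63/5

63/5


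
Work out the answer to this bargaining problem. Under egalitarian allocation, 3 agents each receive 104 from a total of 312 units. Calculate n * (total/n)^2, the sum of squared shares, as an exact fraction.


Step 1: Each agent's share = 312/3 = 104
Step 2: Square of each share = (104)^2 = 10816
Step 3: Sum of squares = 3 * 10816 = 32448

32448


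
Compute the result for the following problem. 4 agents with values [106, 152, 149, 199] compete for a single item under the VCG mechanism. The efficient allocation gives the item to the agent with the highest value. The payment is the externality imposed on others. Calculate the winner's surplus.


Step 1: The winner is the agent with the highest value: agent 3 with value 199
Step 2: Values of other agents: [106, 152, 149]
Step 3: VCG payment = max of others' values = 152
Step 4: Surplus = 199 - 152 = 47

47


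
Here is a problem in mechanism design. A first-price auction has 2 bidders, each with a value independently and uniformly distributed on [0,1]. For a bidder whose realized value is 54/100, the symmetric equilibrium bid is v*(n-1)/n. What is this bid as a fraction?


Step 1: The symmetric BNE bidding function is b(v) = v * (n-1) / n
Step 2: Substitute v = 27/50 and n = 2
Step 3: b = 27/50 * 1/2
Step 4: b = 27/100

27/100


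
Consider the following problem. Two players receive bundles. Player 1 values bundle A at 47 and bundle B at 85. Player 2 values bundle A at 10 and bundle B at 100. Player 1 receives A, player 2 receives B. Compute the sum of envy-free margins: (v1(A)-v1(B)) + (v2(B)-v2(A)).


Step 1: Player 1's margin = v1(A) - v1(B) = 47 - 85 = -38
Step 2: Player 2's margin = v2(B) - v2(A) = 100 - 10 = 90
Step 3: Total margin = -38 + 90 = 52

52


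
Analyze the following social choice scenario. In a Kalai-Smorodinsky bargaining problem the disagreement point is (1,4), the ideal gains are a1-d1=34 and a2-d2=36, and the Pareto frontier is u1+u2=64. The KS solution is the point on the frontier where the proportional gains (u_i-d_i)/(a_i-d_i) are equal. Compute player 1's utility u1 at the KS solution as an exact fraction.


Step 1: At the KS point, (u1-d1)/r1 = (u2-d2)/r2 = t and u1+u2 = 64
Step 2: u1 = d1 + r1*t and u2 = d2 + r2*t, so (d1 + r1*t) + (d2 + r2*t) = 64
Step 3: t = (64 - 1 - 4)/(34 + 36) = 59/70
Step 4: u1 = d1 + r1*t = 1 + 34 * 59/70 = 1038/35
Step 5: (Check: u2 = d2 + r2*t = 1202/35; u1+u2 = 1038/35 + 1202/35 = 64, on the frontier.)

1038/35


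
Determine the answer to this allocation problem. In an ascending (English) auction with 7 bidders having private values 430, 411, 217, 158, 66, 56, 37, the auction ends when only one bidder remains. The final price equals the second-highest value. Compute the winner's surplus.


Step 1: Identify the highest value: 430
Step 2: Identify the second-highest value: 411
Step 3: The final price = second-highest value = 411
Step 4: Surplus = 430 - 411 = 19

19


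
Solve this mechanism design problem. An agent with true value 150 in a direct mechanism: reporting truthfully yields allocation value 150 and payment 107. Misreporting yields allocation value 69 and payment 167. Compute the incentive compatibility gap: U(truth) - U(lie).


Step 1: U(truth) = value - payment = 150 - 107 = 43
Step 2: U(lie) = allocation - payment = 69 - 167 = -98
Step 3: IC gap = 43 - (-98) = 141

141


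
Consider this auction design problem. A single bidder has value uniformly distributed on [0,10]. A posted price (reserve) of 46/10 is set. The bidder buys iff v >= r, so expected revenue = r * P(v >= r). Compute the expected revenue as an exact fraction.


Step 1: Posted price r = 23/5, value support [0,10]
Step 2: P(v >= r) = (10 - 23/5)/10 = 27/50
Step 3: Expected revenue = r * P(v >= r) = 23/5 * 27/50
Step 4: Revenue = 621/250

621/250


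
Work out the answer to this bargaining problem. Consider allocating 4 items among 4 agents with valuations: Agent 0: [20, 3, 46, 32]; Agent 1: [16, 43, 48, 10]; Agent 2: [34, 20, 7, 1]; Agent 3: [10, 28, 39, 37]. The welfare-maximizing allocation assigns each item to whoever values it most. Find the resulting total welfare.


Step 1: For each item, find the maximum value among all agents.
Step 2: Item 0 -> Agent 2 (value 34)
Step 3: Item 1 -> Agent 1 (value 43)
Step 4: Item 2 -> Agent 1 (value 48)
Step 5: Item 3 -> Agent 3 (value 37)
Step 6: Total welfare = 34 + 43 + 48 + 37 = 162

162


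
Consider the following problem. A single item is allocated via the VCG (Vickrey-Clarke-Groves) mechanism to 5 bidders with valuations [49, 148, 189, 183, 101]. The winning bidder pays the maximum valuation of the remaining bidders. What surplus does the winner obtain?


Step 1: The winner is the agent with the highest value: agent 2 with value 189
Step 2: Values of other agents: [49, 148, 183, 101]
Step 3: VCG payment = max of others' values = 183
Step 4: Surplus = 189 - 183 = 6

6
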